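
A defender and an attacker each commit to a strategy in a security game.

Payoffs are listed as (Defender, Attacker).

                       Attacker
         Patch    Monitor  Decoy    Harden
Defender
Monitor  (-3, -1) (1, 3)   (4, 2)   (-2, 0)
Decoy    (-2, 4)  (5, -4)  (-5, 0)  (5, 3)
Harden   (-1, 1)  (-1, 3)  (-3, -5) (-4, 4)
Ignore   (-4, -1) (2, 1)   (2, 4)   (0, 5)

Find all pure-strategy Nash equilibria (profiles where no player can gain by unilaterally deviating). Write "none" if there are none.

Defender against Patch: payoffs -3, -2, -1, -4 → best response Harden.
Defender against Monitor: payoffs 1, 5, -1, 2 → best response Decoy.
Defender against Decoy: payoffs 4, -5, -3, 2 → best response Monitor.
Defender against Harden: payoffs -2, 5, -4, 0 → best response Decoy.
Attacker against Monitor: payoffs -1, 3, 2, 0 → best response Monitor.
Attacker against Decoy: payoffs 4, -4, 0, 3 → best response Patch.
Attacker against Harden: payoffs 1, 3, -5, 4 → best response Harden.
Attacker against Ignore: payoffs -1, 1, 4, 5 → best response Harden.
No profile is a mutual best response for all players.

No pure-strategy Nash equilibrium.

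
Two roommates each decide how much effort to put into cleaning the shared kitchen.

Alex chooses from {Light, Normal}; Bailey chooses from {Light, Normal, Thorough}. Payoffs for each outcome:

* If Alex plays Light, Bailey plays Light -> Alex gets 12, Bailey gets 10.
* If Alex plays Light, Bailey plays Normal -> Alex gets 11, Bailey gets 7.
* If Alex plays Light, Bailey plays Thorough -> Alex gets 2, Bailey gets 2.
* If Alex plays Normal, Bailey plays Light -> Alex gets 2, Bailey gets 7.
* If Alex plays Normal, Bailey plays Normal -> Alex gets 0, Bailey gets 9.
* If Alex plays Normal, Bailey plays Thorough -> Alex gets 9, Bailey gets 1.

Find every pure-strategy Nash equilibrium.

For each strategy profile, look for a profitable unilateral deviation.
(Light, Light): Alex gets 12, best alternative 2; Bailey gets 10, best alternative 7. No profitable deviation — NE.
(Light, Normal): Bailey can switch to Light (7 → 10). Not NE.
(Light, Thorough): Alex can switch to Normal (2 → 9). Not NE.
(Normal, Light): Alex can switch to Light (2 → 12). Not NE.
(Normal, Normal): Alex can switch to Light (0 → 11). Not NE.
(Normal, Thorough): Bailey can switch to Light (1 → 7). Not NE.

The unique pure-strategy Nash equilibrium is (Light, Light).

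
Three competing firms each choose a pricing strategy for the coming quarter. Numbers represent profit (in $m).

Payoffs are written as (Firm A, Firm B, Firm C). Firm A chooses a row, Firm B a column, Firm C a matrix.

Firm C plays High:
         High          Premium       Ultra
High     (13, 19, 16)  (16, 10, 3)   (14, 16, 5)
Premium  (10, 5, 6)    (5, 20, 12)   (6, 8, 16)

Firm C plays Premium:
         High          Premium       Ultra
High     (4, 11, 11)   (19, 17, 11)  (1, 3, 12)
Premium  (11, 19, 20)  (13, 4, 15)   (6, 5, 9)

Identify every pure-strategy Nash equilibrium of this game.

Firm A against (High, High): payoffs 13, 10 → best response High.
Firm A against (High, Premium): payoffs 4, 11 → best response Premium.
Firm A against (Premium, High): payoffs 16, 5 → best response High.
Firm A against (Premium, Premium): payoffs 19, 13 → best response High.
Firm A against (Ultra, High): payoffs 14, 6 → best response High.
Firm A against (Ultra, Premium): payoffs 1, 6 → best response Premium.
Firm B against (High, High): payoffs 19, 10, 16 → best response High.
Firm B against (High, Premium): payoffs 11, 17, 3 → best response Premium.
Firm B against (Premium, High): payoffs 5, 20, 8 → best response Premium.
Firm B against (Premium, Premium): payoffs 19, 4, 5 → best response High.
Firm C against (High, High): payoffs 16, 11 → best response High.
Firm C against (High, Premium): payoffs 3, 11 → best response Premium.
Firm C against (High, Ultra): payoffs 5, 12 → best response Premium.
Firm C against (Premium, High): payoffs 6, 20 → best response Premium.
Firm C against (Premium, Premium): payoffs 12, 15 → best response Premium.
Firm C against (Premium, Ultra): payoffs 16, 9 → best response High.
Mutual best responses: (High, High, High); (High, Premium, Premium); (Premium, High, Premium).

The pure Nash equilibria are (High, High, High) and (High, Premium, Premium) and (Premium, High, Premium).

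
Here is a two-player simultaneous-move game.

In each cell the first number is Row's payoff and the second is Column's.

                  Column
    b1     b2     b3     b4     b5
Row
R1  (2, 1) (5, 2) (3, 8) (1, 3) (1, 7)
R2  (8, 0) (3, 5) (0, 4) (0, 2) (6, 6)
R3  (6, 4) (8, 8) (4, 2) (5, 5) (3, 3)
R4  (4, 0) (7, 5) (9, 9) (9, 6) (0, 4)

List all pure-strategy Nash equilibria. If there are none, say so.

The pure Nash equilibria are (R2, b5) and (R3, b2) and (R4, b3).

(R1, b1): Row can switch to R2 (2 → 8). Not NE.
(R1, b2): Row can switch to R3 (5 → 8). Not NE.
(R1, b3): Row can switch to R3 (3 → 4). Not NE.
(R1, b4): Row can switch to R3 (1 → 5). Not NE.
(R1, b5): Row can switch to R2 (1 → 6). Not NE.
(R2, b1): Column can switch to b2 (0 → 5). Not NE.
(R2, b2): Row can switch to R1 (3 → 5). Not NE.
(R2, b3): Row can switch to R1 (0 → 3). Not NE.
(R2, b4): Row can switch to R1 (0 → 1). Not NE.
(R2, b5): Row gets 6, best alternative 3; Column gets 6, best alternative 5. No profitable deviation — NE.
(R3, b1): Row can switch to R2 (6 → 8). Not NE.
(R3, b2): Row gets 8, best alternative 7; Column gets 8, best alternative 5. No profitable deviation — NE.
(R3, b3): Row can switch to R4 (4 → 9). Not NE.
(R3, b4): Row can switch to R4 (5 → 9). Not NE.
(R4, b3): Row gets 9, best alternative 4; Column gets 9, best alternative 6. No profitable deviation — NE.
(The remaining 5 profiles each have a profitable deviation by the same check.)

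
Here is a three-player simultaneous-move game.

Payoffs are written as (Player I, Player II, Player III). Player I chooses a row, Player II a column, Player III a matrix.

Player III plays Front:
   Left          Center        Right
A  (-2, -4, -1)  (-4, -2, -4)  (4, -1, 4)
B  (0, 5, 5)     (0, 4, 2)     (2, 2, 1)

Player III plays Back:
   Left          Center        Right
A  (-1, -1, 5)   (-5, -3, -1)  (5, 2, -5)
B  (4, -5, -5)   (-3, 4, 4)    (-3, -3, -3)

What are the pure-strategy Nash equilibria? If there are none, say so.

Player I against (Left, Front): payoffs -2, 0 → best response B.
Player I against (Left, Back): payoffs -1, 4 → best response B.
Player I against (Center, Front): payoffs -4, 0 → best response B.
Player I against (Center, Back): payoffs -5, -3 → best response B.
Player I against (Right, Front): payoffs 4, 2 → best response A.
Player I against (Right, Back): payoffs 5, -3 → best response A.
Player II against (A, Front): payoffs -4, -2, -1 → best response Right.
Player II against (A, Back): payoffs -1, -3, 2 → best response Right.
Player II against (B, Front): payoffs 5, 4, 2 → best response Left.
Player II against (B, Back): payoffs -5, 4, -3 → best response Center.
Player III against (A, Left): payoffs -1, 5 → best response Back.
Player III against (A, Center): payoffs -4, -1 → best response Back.
Player III against (A, Right): payoffs 4, -5 → best response Front.
Player III against (B, Left): payoffs 5, -5 → best response Front.
Player III against (B, Center): payoffs 2, 4 → best response Back.
Player III against (B, Right): payoffs 1, -3 → best response Front.
Mutual best responses: (A, Right, Front); (B, Left, Front); (B, Center, Back).

Pure-strategy Nash equilibria: (A, Right, Front) and (B, Left, Front) and (B, Center, Back)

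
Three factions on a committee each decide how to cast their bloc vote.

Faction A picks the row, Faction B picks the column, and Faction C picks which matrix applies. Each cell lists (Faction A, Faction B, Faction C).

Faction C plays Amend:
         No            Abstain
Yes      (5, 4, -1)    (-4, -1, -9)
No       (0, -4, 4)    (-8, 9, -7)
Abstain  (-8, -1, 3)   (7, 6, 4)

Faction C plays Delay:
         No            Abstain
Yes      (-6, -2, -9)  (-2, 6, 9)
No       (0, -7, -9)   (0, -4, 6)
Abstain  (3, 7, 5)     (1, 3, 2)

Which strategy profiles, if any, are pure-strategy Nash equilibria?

(Yes, No, Amend); (Abstain, No, Delay); (Abstain, Abstain, Amend)

(Yes, No, Amend): Faction A gets 5, best alternative 0; Faction B gets 4, best alternative -1; Faction C gets -1, best alternative -9. No profitable deviation — NE.
(Yes, No, Delay): Faction A can switch to No (-6 → 0). Not NE.
(Yes, Abstain, Amend): Faction A can switch to Abstain (-4 → 7). Not NE.
(Yes, Abstain, Delay): Faction A can switch to No (-2 → 0). Not NE.
(No, No, Amend): Faction A can switch to Yes (0 → 5). Not NE.
(No, No, Delay): Faction A can switch to Abstain (0 → 3). Not NE.
(No, Abstain, Amend): Faction A can switch to Yes (-8 → -4). Not NE.
(No, Abstain, Delay): Faction A can switch to Abstain (0 → 1). Not NE.
(Abstain, No, Amend): Faction A can switch to Yes (-8 → 5). Not NE.
(Abstain, No, Delay): Faction A gets 3, best alternative 0; Faction B gets 7, best alternative 3; Faction C gets 5, best alternative 3. No profitable deviation — NE.
(Abstain, Abstain, Amend): Faction A gets 7, best alternative -4; Faction B gets 6, best alternative -1; Faction C gets 4, best alternative 2. No profitable deviation — NE.
(Abstain, Abstain, Delay): Faction B can switch to No (3 → 7). Not NE.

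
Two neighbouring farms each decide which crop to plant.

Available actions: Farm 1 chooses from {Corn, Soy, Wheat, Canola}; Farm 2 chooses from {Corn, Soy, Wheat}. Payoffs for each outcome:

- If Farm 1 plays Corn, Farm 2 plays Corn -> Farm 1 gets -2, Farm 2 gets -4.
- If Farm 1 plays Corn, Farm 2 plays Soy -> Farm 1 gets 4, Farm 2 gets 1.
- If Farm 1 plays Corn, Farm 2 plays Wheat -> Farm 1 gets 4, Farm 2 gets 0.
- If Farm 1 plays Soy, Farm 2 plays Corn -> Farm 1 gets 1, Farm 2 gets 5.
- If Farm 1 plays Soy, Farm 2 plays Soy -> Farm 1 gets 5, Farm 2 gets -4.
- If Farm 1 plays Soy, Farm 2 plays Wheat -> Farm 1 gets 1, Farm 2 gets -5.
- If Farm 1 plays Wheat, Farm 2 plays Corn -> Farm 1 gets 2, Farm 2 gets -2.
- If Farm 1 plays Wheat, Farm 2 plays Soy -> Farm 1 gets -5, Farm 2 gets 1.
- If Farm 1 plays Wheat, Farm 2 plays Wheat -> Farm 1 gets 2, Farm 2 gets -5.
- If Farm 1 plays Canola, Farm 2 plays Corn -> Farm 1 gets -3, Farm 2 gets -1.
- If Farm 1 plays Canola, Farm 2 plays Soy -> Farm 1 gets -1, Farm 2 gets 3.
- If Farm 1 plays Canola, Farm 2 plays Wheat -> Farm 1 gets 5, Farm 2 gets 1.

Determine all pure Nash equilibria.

There is no pure-strategy Nash equilibrium.

Farm 1 against Corn: payoffs -2, 1, 2, -3 → best response Wheat.
Farm 1 against Soy: payoffs 4, 5, -5, -1 → best response Soy.
Farm 1 against Wheat: payoffs 4, 1, 2, 5 → best response Canola.
Farm 2 against Corn: payoffs -4, 1, 0 → best response Soy.
Farm 2 against Soy: payoffs 5, -4, -5 → best response Corn.
Farm 2 against Wheat: payoffs -2, 1, -5 → best response Soy.
Farm 2 against Canola: payoffs -1, 3, 1 → best response Soy.
No profile is a mutual best response for all players.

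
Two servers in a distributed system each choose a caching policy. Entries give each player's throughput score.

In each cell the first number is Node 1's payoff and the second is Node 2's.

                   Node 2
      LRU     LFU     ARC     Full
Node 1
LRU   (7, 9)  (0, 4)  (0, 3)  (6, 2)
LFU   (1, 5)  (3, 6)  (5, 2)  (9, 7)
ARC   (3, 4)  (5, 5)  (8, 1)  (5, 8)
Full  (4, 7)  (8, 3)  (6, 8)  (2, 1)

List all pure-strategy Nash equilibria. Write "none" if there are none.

The pure Nash equilibria are (LRU, LRU) and (LFU, Full).

(LRU, LRU): Node 1 gets 7, best alternative 4; Node 2 gets 9, best alternative 4. No profitable deviation — NE.
(LRU, LFU): Node 1 can switch to LFU (0 → 3). Not NE.
(LRU, ARC): Node 1 can switch to LFU (0 → 5). Not NE.
(LRU, Full): Node 1 can switch to LFU (6 → 9). Not NE.
(LFU, LRU): Node 1 can switch to LRU (1 → 7). Not NE.
(LFU, LFU): Node 1 can switch to ARC (3 → 5). Not NE.
(LFU, ARC): Node 1 can switch to ARC (5 → 8). Not NE.
(LFU, Full): Node 1 gets 9, best alternative 6; Node 2 gets 7, best alternative 6. No profitable deviation — NE.
(ARC, LRU): Node 1 can switch to LRU (3 → 7). Not NE.
(ARC, LFU): Node 1 can switch to Full (5 → 8). Not NE.
(ARC, ARC): Node 2 can switch to LRU (1 → 4). Not NE.
(ARC, Full): Node 1 can switch to LRU (5 → 6). Not NE.
(Full, LRU): Node 1 can switch to LRU (4 → 7). Not NE.
(Full, LFU): Node 2 can switch to LRU (3 → 7). Not NE.
(The remaining 2 profiles each have a profitable deviation by the same check.)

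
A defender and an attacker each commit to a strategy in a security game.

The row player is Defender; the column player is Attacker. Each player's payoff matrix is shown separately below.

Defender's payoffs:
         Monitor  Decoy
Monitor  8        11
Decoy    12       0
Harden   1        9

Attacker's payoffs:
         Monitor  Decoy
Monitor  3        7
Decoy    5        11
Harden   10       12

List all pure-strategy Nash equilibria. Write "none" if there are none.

Pure NE: (Monitor, Decoy)

Defender against Monitor: payoffs 8, 12, 1 → best response Decoy.
Defender against Decoy: payoffs 11, 0, 9 → best response Monitor.
Attacker against Monitor: payoffs 3, 7 → best response Decoy.
Attacker against Decoy: payoffs 5, 11 → best response Decoy.
Attacker against Harden: payoffs 10, 12 → best response Decoy.
Mutual best responses: (Monitor, Decoy).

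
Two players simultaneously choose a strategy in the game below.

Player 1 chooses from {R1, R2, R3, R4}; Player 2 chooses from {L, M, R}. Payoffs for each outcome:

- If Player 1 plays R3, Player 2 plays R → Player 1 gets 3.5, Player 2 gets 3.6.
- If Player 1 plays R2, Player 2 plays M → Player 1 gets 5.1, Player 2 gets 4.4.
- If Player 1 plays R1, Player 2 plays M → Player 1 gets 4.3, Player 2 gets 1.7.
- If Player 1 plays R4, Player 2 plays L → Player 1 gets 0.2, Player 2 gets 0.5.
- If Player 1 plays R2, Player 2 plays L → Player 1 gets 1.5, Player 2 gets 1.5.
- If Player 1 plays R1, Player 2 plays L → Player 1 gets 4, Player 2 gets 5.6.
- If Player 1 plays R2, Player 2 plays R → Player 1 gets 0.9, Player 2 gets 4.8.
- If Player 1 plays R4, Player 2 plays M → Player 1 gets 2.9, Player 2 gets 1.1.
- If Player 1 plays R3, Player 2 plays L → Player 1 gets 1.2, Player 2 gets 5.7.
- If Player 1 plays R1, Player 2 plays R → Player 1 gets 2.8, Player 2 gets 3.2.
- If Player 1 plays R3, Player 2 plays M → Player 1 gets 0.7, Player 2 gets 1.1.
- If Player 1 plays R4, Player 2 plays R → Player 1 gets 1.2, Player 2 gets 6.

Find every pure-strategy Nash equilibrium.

Pure NE: (R1, L)

(R1, L): Player 1 gets 4, best alternative 1.5; Player 2 gets 5.6, best alternative 3.2. No profitable deviation — NE.
(R1, M): Player 1 can switch to R2 (4.3 → 5.1). Not NE.
(R1, R): Player 1 can switch to R3 (2.8 → 3.5). Not NE.
(R2, L): Player 1 can switch to R1 (1.5 → 4). Not NE.
(R2, M): Player 2 can switch to R (4.4 → 4.8). Not NE.
(R2, R): Player 1 can switch to R1 (0.9 → 2.8). Not NE.
(R3, L): Player 1 can switch to R1 (1.2 → 4). Not NE.
(The remaining 5 profiles each have a profitable deviation by the same check.)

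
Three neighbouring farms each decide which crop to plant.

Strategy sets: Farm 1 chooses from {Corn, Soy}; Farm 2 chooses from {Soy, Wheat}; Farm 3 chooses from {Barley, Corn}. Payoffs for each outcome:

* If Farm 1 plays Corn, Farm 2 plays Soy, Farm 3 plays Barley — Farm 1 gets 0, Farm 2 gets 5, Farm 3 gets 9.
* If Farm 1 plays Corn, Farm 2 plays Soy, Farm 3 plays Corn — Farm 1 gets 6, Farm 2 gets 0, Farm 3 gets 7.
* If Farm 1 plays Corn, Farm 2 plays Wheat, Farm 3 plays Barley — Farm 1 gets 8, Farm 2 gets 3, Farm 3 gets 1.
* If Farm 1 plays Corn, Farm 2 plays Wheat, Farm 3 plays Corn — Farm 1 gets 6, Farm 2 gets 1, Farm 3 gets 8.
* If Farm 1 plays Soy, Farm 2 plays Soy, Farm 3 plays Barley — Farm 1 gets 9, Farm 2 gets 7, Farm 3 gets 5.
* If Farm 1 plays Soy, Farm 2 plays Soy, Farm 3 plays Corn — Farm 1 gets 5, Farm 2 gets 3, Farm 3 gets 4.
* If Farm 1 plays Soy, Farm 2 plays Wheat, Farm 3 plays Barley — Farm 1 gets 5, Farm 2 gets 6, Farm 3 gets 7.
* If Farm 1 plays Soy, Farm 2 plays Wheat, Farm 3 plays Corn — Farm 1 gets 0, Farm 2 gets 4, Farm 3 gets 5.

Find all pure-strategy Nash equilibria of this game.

(Corn, Wheat, Corn), (Soy, Soy, Barley)

Farm 1 against (Soy, Barley): payoffs 0, 9 → best response Soy.
Farm 1 against (Soy, Corn): payoffs 6, 5 → best response Corn.
Farm 1 against (Wheat, Barley): payoffs 8, 5 → best response Corn.
Farm 1 against (Wheat, Corn): payoffs 6, 0 → best response Corn.
Farm 2 against (Corn, Barley): payoffs 5, 3 → best response Soy.
Farm 2 against (Corn, Corn): payoffs 0, 1 → best response Wheat.
Farm 2 against (Soy, Barley): payoffs 7, 6 → best response Soy.
Farm 2 against (Soy, Corn): payoffs 3, 4 → best response Wheat.
Farm 3 against (Corn, Soy): payoffs 9, 7 → best response Barley.
Farm 3 against (Corn, Wheat): payoffs 1, 8 → best response Corn.
Farm 3 against (Soy, Soy): payoffs 5, 4 → best response Barley.
Farm 3 against (Soy, Wheat): payoffs 7, 5 → best response Barley.
Mutual best responses: (Corn, Wheat, Corn); (Soy, Soy, Barley).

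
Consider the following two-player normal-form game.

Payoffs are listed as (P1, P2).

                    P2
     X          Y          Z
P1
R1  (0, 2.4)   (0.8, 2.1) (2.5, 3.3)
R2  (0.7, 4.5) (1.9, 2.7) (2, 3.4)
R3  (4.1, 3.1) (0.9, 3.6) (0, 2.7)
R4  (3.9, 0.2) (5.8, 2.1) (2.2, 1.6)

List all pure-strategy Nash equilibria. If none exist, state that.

P1 against X: payoffs 0, 0.7, 4.1, 3.9 → best response R3.
P1 against Y: payoffs 0.8, 1.9, 0.9, 5.8 → best response R4.
P1 against Z: payoffs 2.5, 2, 0, 2.2 → best response R1.
P2 against R1: payoffs 2.4, 2.1, 3.3 → best response Z.
P2 against R2: payoffs 4.5, 2.7, 3.4 → best response X.
P2 against R3: payoffs 3.1, 3.6, 2.7 → best response Y.
P2 against R4: payoffs 0.2, 2.1, 1.6 → best response Y.
Mutual best responses: (R1, Z); (R4, Y).

(R1, Z), (R4, Y)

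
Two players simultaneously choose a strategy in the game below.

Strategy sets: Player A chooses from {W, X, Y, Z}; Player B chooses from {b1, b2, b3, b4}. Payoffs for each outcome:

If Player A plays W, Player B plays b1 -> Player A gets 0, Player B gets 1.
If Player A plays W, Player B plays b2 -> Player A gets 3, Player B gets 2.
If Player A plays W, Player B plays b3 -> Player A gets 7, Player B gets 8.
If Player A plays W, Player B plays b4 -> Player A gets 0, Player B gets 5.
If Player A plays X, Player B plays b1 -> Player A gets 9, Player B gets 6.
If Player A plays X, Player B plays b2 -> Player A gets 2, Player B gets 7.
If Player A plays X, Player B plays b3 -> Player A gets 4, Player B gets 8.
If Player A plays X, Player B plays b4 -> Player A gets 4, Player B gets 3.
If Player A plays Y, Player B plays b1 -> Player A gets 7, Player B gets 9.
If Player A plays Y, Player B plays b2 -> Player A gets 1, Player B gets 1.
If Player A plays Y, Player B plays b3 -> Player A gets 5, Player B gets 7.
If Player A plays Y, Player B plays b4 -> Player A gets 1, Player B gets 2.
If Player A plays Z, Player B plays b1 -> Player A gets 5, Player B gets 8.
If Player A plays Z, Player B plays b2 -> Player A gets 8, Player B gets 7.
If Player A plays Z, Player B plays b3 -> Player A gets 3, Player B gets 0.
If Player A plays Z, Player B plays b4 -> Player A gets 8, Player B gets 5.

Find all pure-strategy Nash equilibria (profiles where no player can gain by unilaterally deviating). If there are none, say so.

The unique pure-strategy Nash equilibrium is (W, b3).

For each strategy profile, look for a profitable unilateral deviation.
(W, b1): Player A can switch to X (0 → 9). Not NE.
(W, b2): Player A can switch to Z (3 → 8). Not NE.
(W, b3): Player A gets 7, best alternative 5; Player B gets 8, best alternative 5. No profitable deviation — NE.
(W, b4): Player A can switch to X (0 → 4). Not NE.
(X, b1): Player B can switch to b2 (6 → 7). Not NE.
(X, b2): Player A can switch to W (2 → 3). Not NE.
(X, b3): Player A can switch to W (4 → 7). Not NE.
(X, b4): Player A can switch to Z (4 → 8). Not NE.
(Y, b1): Player A can switch to X (7 → 9). Not NE.
(Y, b2): Player A can switch to W (1 → 3). Not NE.
(Y, b3): Player A can switch to W (5 → 7). Not NE.
(The remaining 5 profiles each have a profitable deviation by the same check.)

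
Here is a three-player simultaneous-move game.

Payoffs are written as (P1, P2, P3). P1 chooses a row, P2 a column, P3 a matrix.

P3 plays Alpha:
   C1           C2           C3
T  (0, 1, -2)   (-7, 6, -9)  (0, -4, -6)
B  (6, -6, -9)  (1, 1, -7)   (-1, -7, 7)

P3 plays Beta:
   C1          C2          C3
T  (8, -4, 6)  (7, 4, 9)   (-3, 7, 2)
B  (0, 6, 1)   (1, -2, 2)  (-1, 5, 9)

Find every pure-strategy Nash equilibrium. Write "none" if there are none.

For each player, find the best response to each opponent profile; mutual best responses are the pure NE.
P1 against (C1, Alpha): payoffs 0, 6 → best response B.
P1 against (C1, Beta): payoffs 8, 0 → best response T.
P1 against (C2, Alpha): payoffs -7, 1 → best response B.
P1 against (C2, Beta): payoffs 7, 1 → best response T.
P1 against (C3, Alpha): payoffs 0, -1 → best response T.
P1 against (C3, Beta): payoffs -3, -1 → best response B.
P2 against (T, Alpha): payoffs 1, 6, -4 → best response C2.
P2 against (T, Beta): payoffs -4, 4, 7 → best response C3.
P2 against (B, Alpha): payoffs -6, 1, -7 → best response C2.
P2 against (B, Beta): payoffs 6, -2, 5 → best response C1.
P3 against (T, C1): payoffs -2, 6 → best response Beta.
P3 against (T, C2): payoffs -9, 9 → best response Beta.
P3 against (T, C3): payoffs -6, 2 → best response Beta.
P3 against (B, C1): payoffs -9, 1 → best response Beta.
P3 against (B, C2): payoffs -7, 2 → best response Beta.
P3 against (B, C3): payoffs 7, 9 → best response Beta.
No profile is a mutual best response for all players.

No pure-strategy Nash equilibrium.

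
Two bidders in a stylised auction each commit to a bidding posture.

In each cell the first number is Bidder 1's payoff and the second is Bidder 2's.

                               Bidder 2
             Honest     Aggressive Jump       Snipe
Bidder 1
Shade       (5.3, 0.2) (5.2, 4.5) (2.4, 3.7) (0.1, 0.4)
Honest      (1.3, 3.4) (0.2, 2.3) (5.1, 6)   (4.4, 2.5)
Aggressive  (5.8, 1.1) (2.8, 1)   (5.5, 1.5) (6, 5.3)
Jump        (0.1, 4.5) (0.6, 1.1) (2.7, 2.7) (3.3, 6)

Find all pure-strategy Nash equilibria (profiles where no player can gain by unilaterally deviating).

The pure Nash equilibria are (Shade, Aggressive) and (Aggressive, Snipe).

Bidder 1 against Honest: payoffs 5.3, 1.3, 5.8, 0.1 → best response Aggressive.
Bidder 1 against Aggressive: payoffs 5.2, 0.2, 2.8, 0.6 → best response Shade.
Bidder 1 against Jump: payoffs 2.4, 5.1, 5.5, 2.7 → best response Aggressive.
Bidder 1 against Snipe: payoffs 0.1, 4.4, 6, 3.3 → best response Aggressive.
Bidder 2 against Shade: payoffs 0.2, 4.5, 3.7, 0.4 → best response Aggressive.
Bidder 2 against Honest: payoffs 3.4, 2.3, 6, 2.5 → best response Jump.
Bidder 2 against Aggressive: payoffs 1.1, 1, 1.5, 5.3 → best response Snipe.
Bidder 2 against Jump: payoffs 4.5, 1.1, 2.7, 6 → best response Snipe.
Mutual best responses: (Shade, Aggressive); (Aggressive, Snipe).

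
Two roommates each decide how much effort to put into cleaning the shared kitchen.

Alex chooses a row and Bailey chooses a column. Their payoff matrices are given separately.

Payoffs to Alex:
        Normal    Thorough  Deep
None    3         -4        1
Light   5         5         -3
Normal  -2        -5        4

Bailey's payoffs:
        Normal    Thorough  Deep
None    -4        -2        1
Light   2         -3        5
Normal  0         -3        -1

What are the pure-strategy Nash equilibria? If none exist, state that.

none

For each player, find the best response to each opponent profile; mutual best responses are the pure NE.
Alex against Normal: payoffs 3, 5, -2 → best response Light.
Alex against Thorough: payoffs -4, 5, -5 → best response Light.
Alex against Deep: payoffs 1, -3, 4 → best response Normal.
Bailey against None: payoffs -4, -2, 1 → best response Deep.
Bailey against Light: payoffs 2, -3, 5 → best response Deep.
Bailey against Normal: payoffs 0, -3, -1 → best response Normal.
No profile is a mutual best response for all players.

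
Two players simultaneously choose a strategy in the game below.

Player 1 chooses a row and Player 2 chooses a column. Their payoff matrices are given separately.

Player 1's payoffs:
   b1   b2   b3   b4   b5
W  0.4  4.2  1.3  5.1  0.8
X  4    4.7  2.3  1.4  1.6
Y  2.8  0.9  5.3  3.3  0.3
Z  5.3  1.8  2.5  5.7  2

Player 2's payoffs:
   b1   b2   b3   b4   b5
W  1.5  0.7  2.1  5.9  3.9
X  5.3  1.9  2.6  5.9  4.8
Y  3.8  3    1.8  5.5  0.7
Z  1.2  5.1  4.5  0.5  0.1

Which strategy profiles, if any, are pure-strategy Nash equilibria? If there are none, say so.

For each player, find the best response to each opponent profile; mutual best responses are the pure NE.
Player 1 against b1: payoffs 0.4, 4, 2.8, 5.3 → best response Z.
Player 1 against b2: payoffs 4.2, 4.7, 0.9, 1.8 → best response X.
Player 1 against b3: payoffs 1.3, 2.3, 5.3, 2.5 → best response Y.
Player 1 against b4: payoffs 5.1, 1.4, 3.3, 5.7 → best response Z.
Player 1 against b5: payoffs 0.8, 1.6, 0.3, 2 → best response Z.
Player 2 against W: payoffs 1.5, 0.7, 2.1, 5.9, 3.9 → best response b4.
Player 2 against X: payoffs 5.3, 1.9, 2.6, 5.9, 4.8 → best response b4.
Player 2 against Y: payoffs 3.8, 3, 1.8, 5.5, 0.7 → best response b4.
Player 2 against Z: payoffs 1.2, 5.1, 4.5, 0.5, 0.1 → best response b2.
No profile is a mutual best response for all players.

There is no pure-strategy Nash equilibrium.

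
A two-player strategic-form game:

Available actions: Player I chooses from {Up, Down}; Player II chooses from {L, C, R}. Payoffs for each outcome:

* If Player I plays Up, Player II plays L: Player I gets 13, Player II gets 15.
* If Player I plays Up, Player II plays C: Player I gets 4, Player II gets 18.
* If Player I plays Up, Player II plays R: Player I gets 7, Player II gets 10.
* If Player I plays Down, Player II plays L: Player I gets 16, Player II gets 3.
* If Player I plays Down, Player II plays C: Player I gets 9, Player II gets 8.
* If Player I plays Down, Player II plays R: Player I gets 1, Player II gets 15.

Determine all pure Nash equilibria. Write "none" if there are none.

(Up, L): Player I can switch to Down (13 → 16). Not NE.
(Up, C): Player I can switch to Down (4 → 9). Not NE.
(Up, R): Player II can switch to L (10 → 15). Not NE.
(Down, L): Player II can switch to C (3 → 8). Not NE.
(Down, C): Player II can switch to R (8 → 15). Not NE.
(Down, R): Player I can switch to Up (1 → 7). Not NE.

No pure-strategy Nash equilibrium.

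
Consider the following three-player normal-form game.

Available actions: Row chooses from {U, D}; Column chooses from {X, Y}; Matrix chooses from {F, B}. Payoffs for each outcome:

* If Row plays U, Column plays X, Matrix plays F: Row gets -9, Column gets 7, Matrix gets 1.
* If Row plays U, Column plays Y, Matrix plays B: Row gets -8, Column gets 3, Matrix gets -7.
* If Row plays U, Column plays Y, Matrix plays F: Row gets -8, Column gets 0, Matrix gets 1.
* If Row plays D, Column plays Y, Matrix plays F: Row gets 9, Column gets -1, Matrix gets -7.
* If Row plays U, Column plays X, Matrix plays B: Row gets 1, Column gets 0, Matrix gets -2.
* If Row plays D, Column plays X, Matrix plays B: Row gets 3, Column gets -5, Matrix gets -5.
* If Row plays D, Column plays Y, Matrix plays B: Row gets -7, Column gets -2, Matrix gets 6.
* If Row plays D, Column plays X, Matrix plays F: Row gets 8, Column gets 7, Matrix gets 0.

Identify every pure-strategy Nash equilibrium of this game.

Mark each player's best response to every combination of opponents' strategies; a profile where every player is best-responding is a pure Nash equilibrium.
Row against (X, F): payoffs -9, 8 → best response D.
Row against (X, B): payoffs 1, 3 → best response D.
Row against (Y, F): payoffs -8, 9 → best response D.
Row against (Y, B): payoffs -8, -7 → best response D.
Column against (U, F): payoffs 7, 0 → best response X.
Column against (U, B): payoffs 0, 3 → best response Y.
Column against (D, F): payoffs 7, -1 → best response X.
Column against (D, B): payoffs -5, -2 → best response Y.
Matrix against (U, X): payoffs 1, -2 → best response F.
Matrix against (U, Y): payoffs 1, -7 → best response F.
Matrix against (D, X): payoffs 0, -5 → best response F.
Matrix against (D, Y): payoffs -7, 6 → best response B.
Mutual best responses: (D, X, F); (D, Y, B).

The pure Nash equilibria are (D, X, F) and (D, Y, B).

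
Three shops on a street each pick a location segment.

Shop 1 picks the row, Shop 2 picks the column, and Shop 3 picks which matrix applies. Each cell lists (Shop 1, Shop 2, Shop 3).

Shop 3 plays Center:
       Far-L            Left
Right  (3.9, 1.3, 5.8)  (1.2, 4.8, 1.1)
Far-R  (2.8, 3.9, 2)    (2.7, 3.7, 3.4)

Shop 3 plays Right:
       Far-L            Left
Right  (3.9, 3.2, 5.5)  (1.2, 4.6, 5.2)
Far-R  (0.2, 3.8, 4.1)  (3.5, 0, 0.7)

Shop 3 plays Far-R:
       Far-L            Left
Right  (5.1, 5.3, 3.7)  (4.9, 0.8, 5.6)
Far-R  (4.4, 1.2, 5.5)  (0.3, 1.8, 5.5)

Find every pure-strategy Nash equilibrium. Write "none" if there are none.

Check each profile: it is a Nash equilibrium iff no player can strictly gain by switching unilaterally.
(Right, Far-L, Center): Shop 2 can switch to Left (1.3 → 4.8). Not NE.
(Right, Far-L, Right): Shop 2 can switch to Left (3.2 → 4.6). Not NE.
(Right, Far-L, Far-R): Shop 3 can switch to Center (3.7 → 5.8). Not NE.
(Right, Left, Center): Shop 1 can switch to Far-R (1.2 → 2.7). Not NE.
(Right, Left, Right): Shop 1 can switch to Far-R (1.2 → 3.5). Not NE.
(Right, Left, Far-R): Shop 2 can switch to Far-L (0.8 → 5.3). Not NE.
(Far-R, Far-L, Center): Shop 1 can switch to Right (2.8 → 3.9). Not NE.
(Far-R, Far-L, Right): Shop 1 can switch to Right (0.2 → 3.9). Not NE.
(The remaining 4 profiles each have a profitable deviation by the same check.)

There is no pure-strategy Nash equilibrium.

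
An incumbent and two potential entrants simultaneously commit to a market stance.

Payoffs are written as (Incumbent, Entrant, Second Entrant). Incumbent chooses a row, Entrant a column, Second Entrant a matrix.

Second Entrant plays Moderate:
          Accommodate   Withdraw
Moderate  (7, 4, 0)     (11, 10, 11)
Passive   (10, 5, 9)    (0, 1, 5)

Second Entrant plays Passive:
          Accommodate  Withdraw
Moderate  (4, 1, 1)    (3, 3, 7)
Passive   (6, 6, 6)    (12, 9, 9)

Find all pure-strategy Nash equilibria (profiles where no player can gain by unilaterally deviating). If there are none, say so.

Incumbent against (Accommodate, Moderate): payoffs 7, 10 → best response Passive.
Incumbent against (Accommodate, Passive): payoffs 4, 6 → best response Passive.
Incumbent against (Withdraw, Moderate): payoffs 11, 0 → best response Moderate.
Incumbent against (Withdraw, Passive): payoffs 3, 12 → best response Passive.
Entrant against (Moderate, Moderate): payoffs 4, 10 → best response Withdraw.
Entrant against (Moderate, Passive): payoffs 1, 3 → best response Withdraw.
Entrant against (Passive, Moderate): payoffs 5, 1 → best response Accommodate.
Entrant against (Passive, Passive): payoffs 6, 9 → best response Withdraw.
Second Entrant against (Moderate, Accommodate): payoffs 0, 1 → best response Passive.
Second Entrant against (Moderate, Withdraw): payoffs 11, 7 → best response Moderate.
Second Entrant against (Passive, Accommodate): payoffs 9, 6 → best response Moderate.
Second Entrant against (Passive, Withdraw): payoffs 5, 9 → best response Passive.
Mutual best responses: (Moderate, Withdraw, Moderate); (Passive, Accommodate, Moderate); (Passive, Withdraw, Passive).

Pure-strategy Nash equilibria: (Moderate, Withdraw, Moderate), (Passive, Accommodate, Moderate), (Passive, Withdraw, Passive)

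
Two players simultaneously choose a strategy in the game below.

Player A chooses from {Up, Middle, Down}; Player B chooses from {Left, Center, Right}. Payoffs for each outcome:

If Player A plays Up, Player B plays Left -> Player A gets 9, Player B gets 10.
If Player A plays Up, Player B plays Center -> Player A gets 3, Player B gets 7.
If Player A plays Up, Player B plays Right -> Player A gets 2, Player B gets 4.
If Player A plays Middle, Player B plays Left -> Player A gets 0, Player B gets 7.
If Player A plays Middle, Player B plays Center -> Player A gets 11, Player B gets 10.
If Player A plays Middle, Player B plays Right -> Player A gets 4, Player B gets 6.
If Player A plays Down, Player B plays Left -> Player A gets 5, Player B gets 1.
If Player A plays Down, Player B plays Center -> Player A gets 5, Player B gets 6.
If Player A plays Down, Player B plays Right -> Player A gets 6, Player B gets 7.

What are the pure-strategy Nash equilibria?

(Up, Left): Player A gets 9, best alternative 5; Player B gets 10, best alternative 7. No profitable deviation — NE.
(Up, Center): Player A can switch to Middle (3 → 11). Not NE.
(Up, Right): Player A can switch to Middle (2 → 4). Not NE.
(Middle, Left): Player A can switch to Up (0 → 9). Not NE.
(Middle, Center): Player A gets 11, best alternative 5; Player B gets 10, best alternative 7. No profitable deviation — NE.
(Middle, Right): Player A can switch to Down (4 → 6). Not NE.
(Down, Left): Player A can switch to Up (5 → 9). Not NE.
(Down, Center): Player A can switch to Middle (5 → 11). Not NE.
(Down, Right): Player A gets 6, best alternative 4; Player B gets 7, best alternative 6. No profitable deviation — NE.

Pure-strategy Nash equilibria: (Up, Left) and (Middle, Center) and (Down, Right)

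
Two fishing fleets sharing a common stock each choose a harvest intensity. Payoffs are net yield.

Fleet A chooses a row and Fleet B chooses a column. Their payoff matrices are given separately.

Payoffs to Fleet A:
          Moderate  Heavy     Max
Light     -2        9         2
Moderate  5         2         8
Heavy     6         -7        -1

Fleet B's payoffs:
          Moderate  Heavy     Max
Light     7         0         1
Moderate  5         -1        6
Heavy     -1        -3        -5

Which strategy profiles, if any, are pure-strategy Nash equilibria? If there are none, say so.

The pure Nash equilibria are (Moderate, Max); (Heavy, Moderate).

(Light, Moderate): Fleet A can switch to Moderate (-2 → 5). Not NE.
(Light, Heavy): Fleet B can switch to Moderate (0 → 7). Not NE.
(Light, Max): Fleet A can switch to Moderate (2 → 8). Not NE.
(Moderate, Moderate): Fleet A can switch to Heavy (5 → 6). Not NE.
(Moderate, Heavy): Fleet A can switch to Light (2 → 9). Not NE.
(Moderate, Max): Fleet A gets 8, best alternative 2; Fleet B gets 6, best alternative 5. No profitable deviation — NE.
(Heavy, Moderate): Fleet A gets 6, best alternative 5; Fleet B gets -1, best alternative -3. No profitable deviation — NE.
(Heavy, Heavy): Fleet A can switch to Light (-7 → 9). Not NE.
(Heavy, Max): Fleet A can switch to Light (-1 → 2). Not NE.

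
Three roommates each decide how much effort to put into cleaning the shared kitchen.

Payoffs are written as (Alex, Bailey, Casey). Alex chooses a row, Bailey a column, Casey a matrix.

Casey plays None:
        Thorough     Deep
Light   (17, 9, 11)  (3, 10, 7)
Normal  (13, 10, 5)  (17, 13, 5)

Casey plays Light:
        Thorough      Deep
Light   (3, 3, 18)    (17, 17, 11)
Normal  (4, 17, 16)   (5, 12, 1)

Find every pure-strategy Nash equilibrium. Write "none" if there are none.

Alex against (Thorough, None): payoffs 17, 13 → best response Light.
Alex against (Thorough, Light): payoffs 3, 4 → best response Normal.
Alex against (Deep, None): payoffs 3, 17 → best response Normal.
Alex against (Deep, Light): payoffs 17, 5 → best response Light.
Bailey against (Light, None): payoffs 9, 10 → best response Deep.
Bailey against (Light, Light): payoffs 3, 17 → best response Deep.
Bailey against (Normal, None): payoffs 10, 13 → best response Deep.
Bailey against (Normal, Light): payoffs 17, 12 → best response Thorough.
Casey against (Light, Thorough): payoffs 11, 18 → best response Light.
Casey against (Light, Deep): payoffs 7, 11 → best response Light.
Casey against (Normal, Thorough): payoffs 5, 16 → best response Light.
Casey against (Normal, Deep): payoffs 5, 1 → best response None.
Mutual best responses: (Light, Deep, Light); (Normal, Thorough, Light); (Normal, Deep, None).

(Light, Deep, Light), (Normal, Thorough, Light), (Normal, Deep, None)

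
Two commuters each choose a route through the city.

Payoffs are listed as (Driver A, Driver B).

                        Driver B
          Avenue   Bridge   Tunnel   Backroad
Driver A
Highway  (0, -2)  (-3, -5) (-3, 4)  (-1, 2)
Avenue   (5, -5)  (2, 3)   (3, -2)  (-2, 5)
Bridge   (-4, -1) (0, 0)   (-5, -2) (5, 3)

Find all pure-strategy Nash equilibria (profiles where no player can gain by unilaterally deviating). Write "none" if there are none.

Driver A against Avenue: payoffs 0, 5, -4 → best response Avenue.
Driver A against Bridge: payoffs -3, 2, 0 → best response Avenue.
Driver A against Tunnel: payoffs -3, 3, -5 → best response Avenue.
Driver A against Backroad: payoffs -1, -2, 5 → best response Bridge.
Driver B against Highway: payoffs -2, -5, 4, 2 → best response Tunnel.
Driver B against Avenue: payoffs -5, 3, -2, 5 → best response Backroad.
Driver B against Bridge: payoffs -1, 0, -2, 3 → best response Backroad.
Mutual best responses: (Bridge, Backroad).

The unique pure-strategy Nash equilibrium is (Bridge, Backroad).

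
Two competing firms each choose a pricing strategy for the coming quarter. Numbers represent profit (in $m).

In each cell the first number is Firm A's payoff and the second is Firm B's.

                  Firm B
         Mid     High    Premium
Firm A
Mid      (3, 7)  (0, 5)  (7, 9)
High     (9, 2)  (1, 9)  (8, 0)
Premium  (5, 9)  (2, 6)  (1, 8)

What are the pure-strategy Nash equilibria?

Firm A against Mid: payoffs 3, 9, 5 → best response High.
Firm A against High: payoffs 0, 1, 2 → best response Premium.
Firm A against Premium: payoffs 7, 8, 1 → best response High.
Firm B against Mid: payoffs 7, 5, 9 → best response Premium.
Firm B against High: payoffs 2, 9, 0 → best response High.
Firm B against Premium: payoffs 9, 6, 8 → best response Mid.
No profile is a mutual best response for all players.

No pure-strategy Nash equilibrium.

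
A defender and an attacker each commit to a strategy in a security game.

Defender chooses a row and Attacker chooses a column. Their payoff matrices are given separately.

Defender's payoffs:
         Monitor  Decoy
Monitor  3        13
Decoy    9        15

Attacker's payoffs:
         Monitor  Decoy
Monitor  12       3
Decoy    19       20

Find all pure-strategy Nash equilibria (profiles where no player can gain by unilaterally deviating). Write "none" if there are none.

(Monitor, Monitor): Defender can switch to Decoy (3 → 9). Not NE.
(Monitor, Decoy): Defender can switch to Decoy (13 → 15). Not NE.
(Decoy, Monitor): Attacker can switch to Decoy (19 → 20). Not NE.
(Decoy, Decoy): Defender gets 15, best alternative 13; Attacker gets 20, best alternative 19. No profitable deviation — NE.

The unique pure-strategy Nash equilibrium is (Decoy, Decoy).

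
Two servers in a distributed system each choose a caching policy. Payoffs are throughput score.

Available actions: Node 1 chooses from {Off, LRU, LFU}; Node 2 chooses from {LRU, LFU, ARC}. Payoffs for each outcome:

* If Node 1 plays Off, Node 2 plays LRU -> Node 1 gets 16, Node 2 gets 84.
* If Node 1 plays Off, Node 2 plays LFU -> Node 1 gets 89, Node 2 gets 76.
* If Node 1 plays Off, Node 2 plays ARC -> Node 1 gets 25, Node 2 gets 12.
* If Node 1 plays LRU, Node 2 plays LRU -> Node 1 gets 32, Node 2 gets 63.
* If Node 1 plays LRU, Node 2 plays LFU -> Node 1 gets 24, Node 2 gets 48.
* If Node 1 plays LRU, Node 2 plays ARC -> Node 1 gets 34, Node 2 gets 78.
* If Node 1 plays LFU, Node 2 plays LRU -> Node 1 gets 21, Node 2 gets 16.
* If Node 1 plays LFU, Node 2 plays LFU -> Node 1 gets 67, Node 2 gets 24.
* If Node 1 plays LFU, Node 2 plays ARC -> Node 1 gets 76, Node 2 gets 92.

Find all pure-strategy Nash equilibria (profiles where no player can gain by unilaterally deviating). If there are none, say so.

Node 1 against LRU: payoffs 16, 32, 21 → best response LRU.
Node 1 against LFU: payoffs 89, 24, 67 → best response Off.
Node 1 against ARC: payoffs 25, 34, 76 → best response LFU.
Node 2 against Off: payoffs 84, 76, 12 → best response LRU.
Node 2 against LRU: payoffs 63, 48, 78 → best response ARC.
Node 2 against LFU: payoffs 16, 24, 92 → best response ARC.
Mutual best responses: (LFU, ARC).

(LFU, ARC)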